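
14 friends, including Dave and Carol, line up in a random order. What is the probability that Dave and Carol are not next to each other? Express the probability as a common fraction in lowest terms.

There are 14! = 87178291200 arrangements.
Arrangements with Dave and Carol adjacent: 2·13! = 12454041600.
So not adjacent: 87178291200 − 12454041600 = 74724249600, probability 74724249600/87178291200 = 6/7.

6/7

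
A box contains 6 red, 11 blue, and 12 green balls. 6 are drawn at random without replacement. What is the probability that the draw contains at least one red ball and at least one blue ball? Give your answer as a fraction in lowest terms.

There are C(29,6) = 475020 possible draws.
By inclusion-exclusion on the complements, draws missing all red or all blue: C(23,6) + C(18,6) − C(12,6) = 100947 + 18564 − 924 = 118587.
So draws with at least one of each: 475020 − 118587 = 356433, probability 356433/475020 = 16973/22620.

16973/22620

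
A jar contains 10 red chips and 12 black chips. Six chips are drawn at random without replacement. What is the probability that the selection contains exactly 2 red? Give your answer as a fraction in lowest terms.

Total number of selections: C(22,6) = 74613.
Selections with exactly 2 red: choose 2 of the 10 red and 4 of the 12 black, C(10,2)·C(12,4) = 45·495 = 22275.
Probability = 22275/74613 = 675/2261.

675/2261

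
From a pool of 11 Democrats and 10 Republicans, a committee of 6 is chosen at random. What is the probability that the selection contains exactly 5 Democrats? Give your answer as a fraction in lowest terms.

Total number of selections: C(21,6) = 54264.
Selections with exactly 5 Democrats: choose 5 of the 11 Democrats and 1 of the 10 Republicans, C(11,5)·C(10,1) = 462·10 = 4620.
Probability = 4620/54264 = 55/646.

55/646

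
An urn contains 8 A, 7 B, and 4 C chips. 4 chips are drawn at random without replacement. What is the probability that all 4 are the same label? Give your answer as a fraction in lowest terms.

53/1938

There are C(19,4) = 3876 ways to draw 4 chips.
All same label: C(8,4) + C(7,4) + C(4,4) = 70 + 35 + 1 = 106.
Probability = 106/3876 = 53/1938.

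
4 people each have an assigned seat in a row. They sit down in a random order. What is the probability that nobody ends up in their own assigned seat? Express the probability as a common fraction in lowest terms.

There are 4! = 24 seatings.
By inclusion-exclusion, seatings with no fixed points: C(4,0)·4! − C(4,1)·3! + C(4,2)·2! − C(4,3)·1! + C(4,4)·0! = 9.
Probability = 9/24 = 3/8.

3/8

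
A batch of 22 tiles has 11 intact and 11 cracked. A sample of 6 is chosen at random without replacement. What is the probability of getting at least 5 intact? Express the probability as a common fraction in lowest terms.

24/323

Total selections: C(22,6) = 74613.
Favorable selections (at least 5 intact): C(11,5)·C(11,1) + C(11,6)·C(11,0) = 5082 + 462 = 5544.
Probability = 5544/74613 = 24/323.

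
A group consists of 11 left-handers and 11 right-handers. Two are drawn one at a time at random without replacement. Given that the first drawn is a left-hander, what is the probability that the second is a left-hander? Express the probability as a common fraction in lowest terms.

After removing one left-hander, 21 remain: 10 left-handers and 11 right-handers.
So the probability the next is a left-hander is 10/21.

10/21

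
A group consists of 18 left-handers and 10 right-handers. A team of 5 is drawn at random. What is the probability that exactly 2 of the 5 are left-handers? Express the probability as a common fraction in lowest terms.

There are C(28,5) = 98280 ways to choose 5 from 28.
Selections with exactly 2 left-handers: choose 2 of the 18 left-handers and 3 of the 10 right-handers, C(18,2)·C(10,3) = 153·120 = 18360.
Probability = 18360/98280 = 17/91.

17/91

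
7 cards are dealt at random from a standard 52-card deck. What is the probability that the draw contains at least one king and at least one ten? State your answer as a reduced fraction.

3105873/16723070

There are C(52,7) = 133784560 possible draws.
By inclusion-exclusion on the complements, draws missing all kings or all tens: C(48,7) + C(48,7) − C(44,7) = 73629072 + 73629072 − 38320568 = 108937576.
So draws with at least one of each: 133784560 − 108937576 = 24846984, probability 24846984/133784560 = 3105873/16723070.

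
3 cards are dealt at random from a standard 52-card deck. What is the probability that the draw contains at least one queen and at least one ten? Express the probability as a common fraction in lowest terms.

There are C(52,3) = 22100 possible draws.
By inclusion-exclusion on the complements, draws missing all queens or all tens: C(48,3) + C(48,3) − C(44,3) = 17296 + 17296 − 13244 = 21348.
So draws with at least one of each: 22100 − 21348 = 752, probability 752/22100 = 188/5525.

188/5525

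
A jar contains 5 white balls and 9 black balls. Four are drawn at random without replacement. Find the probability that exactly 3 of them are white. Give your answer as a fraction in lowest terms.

There are C(14,4) = 1001 ways to choose 4 from 14.
Selections with exactly 3 white: choose 3 of the 5 white and 1 of the 9 black, C(5,3)·C(9,1) = 10·9 = 90.
Probability = 90/1001.

90/1001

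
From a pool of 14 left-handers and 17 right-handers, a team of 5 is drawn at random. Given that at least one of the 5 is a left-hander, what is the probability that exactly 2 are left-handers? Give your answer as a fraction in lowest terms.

Work in counts. Selections with at least one left-hander: C(31,5) − C(17,5) = 169911 − 6188 = 163723.
Of those, selections where exactly 2 are left-handers: C(14,2)·C(17,3) = 91·680 = 61880.
Conditional probability = 61880/163723 = 8840/23389.

8840/23389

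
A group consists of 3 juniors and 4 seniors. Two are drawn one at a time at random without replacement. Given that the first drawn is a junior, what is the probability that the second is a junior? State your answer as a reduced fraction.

1/3

After removing one junior, 6 remain: 2 juniors and 4 seniors.
So the probability the next is a junior is 2/6 = 1/3.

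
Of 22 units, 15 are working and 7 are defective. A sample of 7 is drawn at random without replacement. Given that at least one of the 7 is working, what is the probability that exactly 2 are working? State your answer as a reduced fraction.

Work in counts. Selections with at least one working: C(22,7) − C(7,7) = 170544 − 1 = 170543.
Of those, selections where exactly 2 are working: C(15,2)·C(7,5) = 105·21 = 2205.
Conditional probability = 2205/170543.

2205/170543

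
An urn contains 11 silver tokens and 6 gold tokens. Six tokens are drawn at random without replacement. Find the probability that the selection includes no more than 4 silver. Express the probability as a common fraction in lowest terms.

Total selections: C(17,6) = 12376.
Count the complement (more than 4 silver): C(11,5)·C(6,1) + C(11,6)·C(6,0) = 2772 + 462 = 3234.
Probability = 1 − 3234/12376 = 9142/12376 = 653/884.

653/884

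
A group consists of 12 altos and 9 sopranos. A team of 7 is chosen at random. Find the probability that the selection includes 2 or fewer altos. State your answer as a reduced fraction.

26/323

Total selections: C(21,7) = 116280.
Favorable selections (2 or fewer altos): C(12,0)·C(9,7) + C(12,1)·C(9,6) + C(12,2)·C(9,5) = 36 + 1008 + 8316 = 9360.
Probability = 9360/116280 = 26/323.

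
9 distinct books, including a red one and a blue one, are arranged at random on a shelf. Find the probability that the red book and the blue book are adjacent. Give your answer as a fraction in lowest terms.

2/9

There are 9! = 362880 arrangements.
Treat the red book and the blue book as a block: 8! arrangements of the blocks × 2 orders within the block = 2·40320 = 80640.
Probability = 80640/362880 = 2/9.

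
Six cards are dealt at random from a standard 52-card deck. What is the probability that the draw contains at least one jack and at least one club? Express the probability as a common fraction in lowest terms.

6772177/20358520

There are C(52,6) = 20358520 possible draws.
By inclusion-exclusion on the complements, draws missing all jacks or all clubs: C(48,6) + C(39,6) − C(36,6) = 12271512 + 3262623 − 1947792 = 13586343.
So draws with at least one of each: 20358520 − 13586343 = 6772177, probability 6772177/20358520.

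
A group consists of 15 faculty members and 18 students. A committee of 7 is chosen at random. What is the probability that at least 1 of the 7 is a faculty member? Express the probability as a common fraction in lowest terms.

There are C(33,7) = 4272048 ways to choose the 7.
Favorable selections (at least 1 faculty member): C(15,1)·C(18,6) + C(15,2)·C(18,5) + C(15,3)·C(18,4) + C(15,4)·C(18,3) + C(15,5)·C(18,2) + C(15,6)·C(18,1) + C(15,7)·C(18,0) = 278460 + 899640 + 1392300 + 1113840 + 459459 + 90090 + 6435 = 4240224.
Probability = 4240224/4272048 = 29446/29667.

29446/29667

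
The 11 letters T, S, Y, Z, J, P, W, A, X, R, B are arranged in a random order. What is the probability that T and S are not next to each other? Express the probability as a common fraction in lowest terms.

There are 11! = 39916800 arrangements.
Arrangements with T and S adjacent: 2·10! = 7257600.
So not adjacent: 39916800 − 7257600 = 32659200, probability 32659200/39916800 = 9/11.

9/11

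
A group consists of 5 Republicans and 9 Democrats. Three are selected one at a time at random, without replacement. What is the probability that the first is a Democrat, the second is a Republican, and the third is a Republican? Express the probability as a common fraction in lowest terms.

15/182

Multiply the conditional probabilities at each draw: 9/14 · 5/13 · 4/12 = 180/2184 = 15/182.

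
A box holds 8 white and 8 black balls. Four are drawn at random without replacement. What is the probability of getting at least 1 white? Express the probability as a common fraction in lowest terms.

There are C(16,4) = 1820 ways to choose the 4.
The complement is all 4 are black: C(8,4) = 70.
Probability = 1 − 70/1820 = 1750/1820 = 25/26.

25/26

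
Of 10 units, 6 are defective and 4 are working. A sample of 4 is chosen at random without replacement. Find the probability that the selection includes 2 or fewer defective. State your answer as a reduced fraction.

There are C(10,4) = 210 ways to choose the 4.
Favorable selections (2 or fewer defective): C(6,0)·C(4,4) + C(6,1)·C(4,3) + C(6,2)·C(4,2) = 1 + 24 + 90 = 115.
Probability = 115/210 = 23/42.

23/42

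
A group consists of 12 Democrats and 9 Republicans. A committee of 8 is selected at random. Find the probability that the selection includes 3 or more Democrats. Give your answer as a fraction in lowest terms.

There are C(21,8) = 203490 ways to choose the 8.
Count the complement (fewer than 3 Democrats): C(12,0)·C(9,8) + C(12,1)·C(9,7) + C(12,2)·C(9,6) = 9 + 432 + 5544 = 5985.
Probability = 1 − 5985/203490 = 197505/203490 = 33/34.

33/34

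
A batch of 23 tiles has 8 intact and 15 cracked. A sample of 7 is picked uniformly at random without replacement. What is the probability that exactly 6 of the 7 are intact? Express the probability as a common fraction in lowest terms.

Total number of selections: C(23,7) = 245157.
Selections with exactly 6 intact: choose 6 of the 8 intact and 1 of the 15 cracked, C(8,6)·C(15,1) = 28·15 = 420.
Probability = 420/245157 = 140/81719.

140/81719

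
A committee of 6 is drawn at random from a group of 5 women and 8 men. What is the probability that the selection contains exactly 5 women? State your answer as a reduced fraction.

There are C(13,6) = 1716 ways to choose 6 from 13.
Selections with exactly 5 women: choose 5 of the 5 women and 1 of the 8 men, C(5,5)·C(8,1) = 1·8 = 8.
Probability = 8/1716 = 2/429.

2/429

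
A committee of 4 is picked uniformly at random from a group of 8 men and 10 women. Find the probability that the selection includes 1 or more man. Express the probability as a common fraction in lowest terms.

Total selections: C(18,4) = 3060.
Favorable selections (1 or more man): C(8,1)·C(10,3) + C(8,2)·C(10,2) + C(8,3)·C(10,1) + C(8,4)·C(10,0) = 960 + 1260 + 560 + 70 = 2850.
Probability = 2850/3060 = 95/102.

95/102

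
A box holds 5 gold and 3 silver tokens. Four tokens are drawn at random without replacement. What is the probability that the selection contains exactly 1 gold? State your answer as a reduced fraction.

1/14

Total number of selections: C(8,4) = 70.
Selections with exactly 1 gold: choose 1 of the 5 gold and 3 of the 3 silver, C(5,1)·C(3,3) = 5·1 = 5.
Probability = 5/70 = 1/14.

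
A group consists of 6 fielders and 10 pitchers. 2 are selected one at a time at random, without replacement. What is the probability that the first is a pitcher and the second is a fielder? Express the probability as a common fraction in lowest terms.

1/4

Multiply the conditional probabilities at each draw: 10/16 · 6/15 = 60/240 = 1/4.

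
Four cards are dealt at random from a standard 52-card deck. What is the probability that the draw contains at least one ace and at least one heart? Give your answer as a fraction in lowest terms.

There are C(52,4) = 270725 possible draws.
By inclusion-exclusion on the complements, draws missing all aces or all hearts: C(48,4) + C(39,4) − C(36,4) = 194580 + 82251 − 58905 = 217926.
So draws with at least one of each: 270725 − 217926 = 52799, probability 52799/270725.

52799/270725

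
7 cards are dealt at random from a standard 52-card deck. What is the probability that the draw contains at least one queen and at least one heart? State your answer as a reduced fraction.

53122231/133784560

There are C(52,7) = 133784560 possible draws.
By inclusion-exclusion on the complements, draws missing all queens or all hearts: C(48,7) + C(39,7) − C(36,7) = 73629072 + 15380937 − 8347680 = 80662329.
So draws with at least one of each: 133784560 − 80662329 = 53122231, probability 53122231/133784560.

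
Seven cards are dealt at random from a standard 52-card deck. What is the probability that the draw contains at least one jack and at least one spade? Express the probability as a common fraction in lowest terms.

53122231/133784560

There are C(52,7) = 133784560 possible draws.
By inclusion-exclusion on the complements, draws missing all jacks or all spades: C(48,7) + C(39,7) − C(36,7) = 73629072 + 15380937 − 8347680 = 80662329.
So draws with at least one of each: 133784560 − 80662329 = 53122231, probability 53122231/133784560.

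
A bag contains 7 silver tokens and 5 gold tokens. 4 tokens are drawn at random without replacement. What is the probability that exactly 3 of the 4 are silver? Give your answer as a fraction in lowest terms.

The sample space is all 4-subsets of the 12: C(12,4) = 495.
Selections with exactly 3 silver: choose 3 of the 7 silver and 1 of the 5 gold, C(7,3)·C(5,1) = 35·5 = 175.
Probability = 175/495 = 35/99.

35/99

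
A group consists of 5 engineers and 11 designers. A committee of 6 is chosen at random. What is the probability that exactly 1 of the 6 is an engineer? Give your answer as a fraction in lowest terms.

Total number of selections: C(16,6) = 8008.
Selections with exactly 1 engineer: choose 1 of the 5 engineers and 5 of the 11 designers, C(5,1)·C(11,5) = 5·462 = 2310.
Probability = 2310/8008 = 15/52.

15/52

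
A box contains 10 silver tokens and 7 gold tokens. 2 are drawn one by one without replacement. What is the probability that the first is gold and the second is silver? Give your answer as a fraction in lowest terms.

Multiply the conditional probabilities at each draw: 7/17 · 10/16 = 70/272 = 35/136.

35/136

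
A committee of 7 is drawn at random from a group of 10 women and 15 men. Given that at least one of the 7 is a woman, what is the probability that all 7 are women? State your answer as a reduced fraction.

24/94853

Work in counts. Selections with at least one woman: C(25,7) − C(15,7) = 480700 − 6435 = 474265.
Of those, selections where all 7 are women: C(10,7) = 120.
Conditional probability = 120/474265 = 24/94853.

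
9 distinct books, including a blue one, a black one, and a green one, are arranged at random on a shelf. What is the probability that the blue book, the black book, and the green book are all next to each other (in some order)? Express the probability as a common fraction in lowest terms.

1/12

There are 9! = 362880 arrangements.
Treat the three as one block: 7! placements × 3! orders within the block = 5040·6 = 30240.
Probability = 30240/362880 = 1/12.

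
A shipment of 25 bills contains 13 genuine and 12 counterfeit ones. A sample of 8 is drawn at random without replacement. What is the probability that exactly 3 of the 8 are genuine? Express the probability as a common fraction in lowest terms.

2288/10925

Total number of selections: C(25,8) = 1081575.
Selections with exactly 3 genuine: choose 3 of the 13 genuine and 5 of the 12 counterfeit, C(13,3)·C(12,5) = 286·792 = 226512.
Probability = 226512/1081575 = 2288/10925.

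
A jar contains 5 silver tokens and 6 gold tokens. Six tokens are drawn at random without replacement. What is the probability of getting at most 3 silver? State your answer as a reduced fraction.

Total selections: C(11,6) = 462.
Favorable selections (at most 3 silver): C(5,0)·C(6,6) + C(5,1)·C(6,5) + C(5,2)·C(6,4) + C(5,3)·C(6,3) = 1 + 30 + 150 + 200 = 381.
Probability = 381/462 = 127/154.

127/154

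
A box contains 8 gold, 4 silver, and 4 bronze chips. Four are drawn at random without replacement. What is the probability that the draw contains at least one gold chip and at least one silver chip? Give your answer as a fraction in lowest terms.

314/455

There are C(16,4) = 1820 possible draws.
By inclusion-exclusion on the complements, draws missing all gold or all silver: C(8,4) + C(12,4) − C(4,4) = 70 + 495 − 1 = 564.
So draws with at least one of each: 1820 − 564 = 1256, probability 1256/1820 = 314/455.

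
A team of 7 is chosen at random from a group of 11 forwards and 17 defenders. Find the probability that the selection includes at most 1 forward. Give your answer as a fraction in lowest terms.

136/1035

There are C(28,7) = 1184040 ways to choose the 7.
Favorable selections (at most 1 forward): C(11,0)·C(17,7) + C(11,1)·C(17,6) = 19448 + 136136 = 155584.
Probability = 155584/1184040 = 136/1035.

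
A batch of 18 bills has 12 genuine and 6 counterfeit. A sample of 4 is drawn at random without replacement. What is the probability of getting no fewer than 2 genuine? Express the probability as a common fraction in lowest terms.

11/12

There are C(18,4) = 3060 ways to choose the 4.
Favorable selections (no fewer than 2 genuine): C(12,2)·C(6,2) + C(12,3)·C(6,1) + C(12,4)·C(6,0) = 990 + 1320 + 495 = 2805.
Probability = 2805/3060 = 11/12.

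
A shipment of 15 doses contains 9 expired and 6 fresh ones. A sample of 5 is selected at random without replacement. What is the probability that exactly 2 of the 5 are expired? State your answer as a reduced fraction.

There are C(15,5) = 3003 ways to choose 5 from 15.
Selections with exactly 2 expired: choose 2 of the 9 expired and 3 of the 6 fresh, C(9,2)·C(6,3) = 36·20 = 720.
Probability = 720/3003 = 240/1001.

240/1001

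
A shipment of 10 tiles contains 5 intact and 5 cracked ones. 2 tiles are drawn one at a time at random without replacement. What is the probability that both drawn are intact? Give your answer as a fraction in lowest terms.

2/9

Multiply the conditional probabilities at each draw: 5/10 · 4/9 = 20/90 = 2/9.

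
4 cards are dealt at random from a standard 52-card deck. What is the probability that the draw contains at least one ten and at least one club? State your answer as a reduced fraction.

There are C(52,4) = 270725 possible draws.
By inclusion-exclusion on the complements, draws missing all tens or all clubs: C(48,4) + C(39,4) − C(36,4) = 194580 + 82251 − 58905 = 217926.
So draws with at least one of each: 270725 − 217926 = 52799, probability 52799/270725.

52799/270725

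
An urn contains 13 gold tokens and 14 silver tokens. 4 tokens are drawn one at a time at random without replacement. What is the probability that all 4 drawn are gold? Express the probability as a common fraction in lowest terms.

11/270

Multiply the conditional probabilities at each draw: 13/27 · 12/26 · 11/25 · 10/24 = 17160/421200 = 11/270.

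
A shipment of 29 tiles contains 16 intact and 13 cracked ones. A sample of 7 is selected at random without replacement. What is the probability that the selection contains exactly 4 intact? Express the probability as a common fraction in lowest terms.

2002/6003

Total number of selections: C(29,7) = 1560780.
Selections with exactly 4 intact: choose 4 of the 16 intact and 3 of the 13 cracked, C(16,4)·C(13,3) = 1820·286 = 520520.
Probability = 520520/1560780 = 2002/6003.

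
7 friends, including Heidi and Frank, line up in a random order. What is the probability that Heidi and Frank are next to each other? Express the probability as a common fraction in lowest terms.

There are 7! = 5040 arrangements.
Treat Heidi and Frank as a block: 6! arrangements of the blocks × 2 orders within the block = 2·720 = 1440.
Probability = 1440/5040 = 2/7.

2/7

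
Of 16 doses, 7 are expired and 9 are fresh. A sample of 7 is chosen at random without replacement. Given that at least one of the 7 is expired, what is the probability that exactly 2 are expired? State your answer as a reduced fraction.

Work in counts. Selections with at least one expired: C(16,7) − C(9,7) = 11440 − 36 = 11404.
Of those, selections where exactly 2 are expired: C(7,2)·C(9,5) = 21·126 = 2646.
Conditional probability = 2646/11404 = 1323/5702.

1323/5702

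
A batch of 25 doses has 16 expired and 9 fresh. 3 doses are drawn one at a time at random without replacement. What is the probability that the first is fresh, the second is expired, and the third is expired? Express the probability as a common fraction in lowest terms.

18/115

Multiply the conditional probabilities at each draw: 9/25 · 16/24 · 15/23 = 2160/13800 = 18/115.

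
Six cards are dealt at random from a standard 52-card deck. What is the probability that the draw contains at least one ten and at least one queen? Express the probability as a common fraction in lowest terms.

718637/5089630

There are C(52,6) = 20358520 possible draws.
By inclusion-exclusion on the complements, draws missing all tens or all queens: C(48,6) + C(48,6) − C(44,6) = 12271512 + 12271512 − 7059052 = 17483972.
So draws with at least one of each: 20358520 − 17483972 = 2874548, probability 2874548/20358520 = 718637/5089630.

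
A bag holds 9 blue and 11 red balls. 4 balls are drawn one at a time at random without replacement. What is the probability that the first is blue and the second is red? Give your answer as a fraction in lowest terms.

99/380

Multiply the conditional probabilities at each draw: 9/20 · 11/19 = 99/380.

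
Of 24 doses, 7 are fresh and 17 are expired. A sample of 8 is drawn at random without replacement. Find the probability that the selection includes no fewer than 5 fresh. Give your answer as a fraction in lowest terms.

13/627

Total selections: C(24,8) = 735471.
Favorable selections (no fewer than 5 fresh): C(7,5)·C(17,3) + C(7,6)·C(17,2) + C(7,7)·C(17,1) = 14280 + 952 + 17 = 15249.
Probability = 15249/735471 = 13/627.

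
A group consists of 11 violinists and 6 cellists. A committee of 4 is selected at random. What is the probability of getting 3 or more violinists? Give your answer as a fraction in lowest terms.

There are C(17,4) = 2380 ways to choose the 4.
Favorable selections (3 or more violinists): C(11,3)·C(6,1) + C(11,4)·C(6,0) = 990 + 330 = 1320.
Probability = 1320/2380 = 66/119.

66/119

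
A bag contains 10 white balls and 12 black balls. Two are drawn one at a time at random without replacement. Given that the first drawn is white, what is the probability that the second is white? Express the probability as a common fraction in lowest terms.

After removing one white, 21 remain: 9 white and 12 black.
So the probability the next is white is 9/21 = 3/7.

3/7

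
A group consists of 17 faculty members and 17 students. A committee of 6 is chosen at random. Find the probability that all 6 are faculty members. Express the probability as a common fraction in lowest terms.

There are C(34,6) = 1344904 possible selections.
Selections with all faculty members: C(17,6) = 12376.
Probability = 12376/1344904 = 91/9889.

91/9889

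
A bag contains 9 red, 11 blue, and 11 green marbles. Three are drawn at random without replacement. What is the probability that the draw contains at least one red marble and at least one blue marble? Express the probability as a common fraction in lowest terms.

There are C(31,3) = 4495 possible draws.
By inclusion-exclusion on the complements, draws missing all red or all blue: C(22,3) + C(20,3) − C(11,3) = 1540 + 1140 − 165 = 2515.
So draws with at least one of each: 4495 − 2515 = 1980, probability 1980/4495 = 396/899.

396/899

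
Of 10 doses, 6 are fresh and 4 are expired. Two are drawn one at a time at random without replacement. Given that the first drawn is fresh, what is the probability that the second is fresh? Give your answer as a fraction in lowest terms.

After removing one fresh, 9 remain: 5 fresh and 4 expired.
So the probability the next is fresh is 5/9.

5/9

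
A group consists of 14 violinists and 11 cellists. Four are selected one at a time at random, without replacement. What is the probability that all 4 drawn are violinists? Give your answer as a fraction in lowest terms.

91/1150

Multiply the conditional probabilities at each draw: 14/25 · 13/24 · 12/23 · 11/22 = 24024/303600 = 91/1150.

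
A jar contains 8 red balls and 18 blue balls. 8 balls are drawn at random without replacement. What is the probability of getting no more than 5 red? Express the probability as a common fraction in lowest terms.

1557846/1562275

There are C(26,8) = 1562275 ways to choose the 8.
Count the complement (more than 5 red): C(8,6)·C(18,2) + C(8,7)·C(18,1) + C(8,8)·C(18,0) = 4284 + 144 + 1 = 4429.
Probability = 1 − 4429/1562275 = 1557846/1562275.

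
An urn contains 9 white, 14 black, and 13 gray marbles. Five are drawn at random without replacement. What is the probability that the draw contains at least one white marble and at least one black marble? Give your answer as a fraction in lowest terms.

There are C(36,5) = 376992 possible draws.
By inclusion-exclusion on the complements, draws missing all white or all black: C(27,5) + C(22,5) − C(13,5) = 80730 + 26334 − 1287 = 105777.
So draws with at least one of each: 376992 − 105777 = 271215, probability 271215/376992 = 4305/5984.

4305/5984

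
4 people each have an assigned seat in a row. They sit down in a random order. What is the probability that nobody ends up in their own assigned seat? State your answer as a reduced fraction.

There are 4! = 24 seatings.
By inclusion-exclusion, seatings with no fixed points: C(4,0)·4! − C(4,1)·3! + C(4,2)·2! − C(4,3)·1! + C(4,4)·0! = 9.
Probability = 9/24 = 3/8.

3/8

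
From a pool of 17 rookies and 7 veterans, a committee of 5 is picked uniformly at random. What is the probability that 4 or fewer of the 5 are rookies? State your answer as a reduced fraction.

There are C(24,5) = 42504 ways to choose the 5.
Favorable selections (4 or fewer rookies): C(17,0)·C(7,5) + C(17,1)·C(7,4) + C(17,2)·C(7,3) + C(17,3)·C(7,2) + C(17,4)·C(7,1) = 21 + 595 + 4760 + 14280 + 16660 = 36316.
Probability = 36316/42504 = 1297/1518.

1297/1518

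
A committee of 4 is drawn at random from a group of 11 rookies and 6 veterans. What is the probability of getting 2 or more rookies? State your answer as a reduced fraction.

429/476

There are C(17,4) = 2380 ways to choose the 4.
Count the complement (fewer than 2 rookies): C(11,0)·C(6,4) + C(11,1)·C(6,3) = 15 + 220 = 235.
Probability = 1 − 235/2380 = 2145/2380 = 429/476.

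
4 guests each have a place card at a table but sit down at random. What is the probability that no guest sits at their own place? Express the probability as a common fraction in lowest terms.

There are 4! = 24 seatings.
By inclusion-exclusion, seatings with no fixed points: C(4,0)·4! − C(4,1)·3! + C(4,2)·2! − C(4,3)·1! + C(4,4)·0! = 9.
Probability = 9/24 = 3/8.

3/8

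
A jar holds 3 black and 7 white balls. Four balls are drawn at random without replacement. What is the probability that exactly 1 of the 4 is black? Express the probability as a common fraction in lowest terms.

1/2

Total number of selections: C(10,4) = 210.
Selections with exactly 1 black: choose 1 of the 3 black and 3 of the 7 white, C(3,1)·C(7,3) = 3·35 = 105.
Probability = 105/210 = 1/2.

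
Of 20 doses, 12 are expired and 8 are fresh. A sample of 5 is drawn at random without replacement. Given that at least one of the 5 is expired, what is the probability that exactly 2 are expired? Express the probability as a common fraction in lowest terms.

Work in counts. Selections with at least one expired: C(20,5) − C(8,5) = 15504 − 56 = 15448.
Of those, selections where exactly 2 are expired: C(12,2)·C(8,3) = 66·56 = 3696.
Conditional probability = 3696/15448 = 462/1931.

462/1931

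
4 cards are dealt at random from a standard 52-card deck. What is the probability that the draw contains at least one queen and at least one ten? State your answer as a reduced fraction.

1332/20825

There are C(52,4) = 270725 possible draws.
By inclusion-exclusion on the complements, draws missing all queens or all tens: C(48,4) + C(48,4) − C(44,4) = 194580 + 194580 − 135751 = 253409.
So draws with at least one of each: 270725 − 253409 = 17316, probability 17316/270725 = 1332/20825.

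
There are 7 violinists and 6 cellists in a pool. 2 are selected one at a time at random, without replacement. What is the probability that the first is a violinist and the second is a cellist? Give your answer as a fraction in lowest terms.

7/26

Multiply the conditional probabilities at each draw: 7/13 · 6/12 = 42/156 = 7/26.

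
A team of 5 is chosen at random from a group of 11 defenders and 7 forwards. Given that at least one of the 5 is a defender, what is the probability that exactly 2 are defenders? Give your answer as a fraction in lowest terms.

25/111

Work in counts. Selections with at least one defender: C(18,5) − C(7,5) = 8568 − 21 = 8547.
Of those, selections where exactly 2 are defenders: C(11,2)·C(7,3) = 55·35 = 1925.
Conditional probability = 1925/8547 = 25/111.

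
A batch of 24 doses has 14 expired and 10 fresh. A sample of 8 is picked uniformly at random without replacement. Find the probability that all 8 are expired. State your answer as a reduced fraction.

91/22287

There are C(24,8) = 735471 possible selections.
Selections with all expired: C(14,8) = 3003.
Probability = 3003/735471 = 91/22287.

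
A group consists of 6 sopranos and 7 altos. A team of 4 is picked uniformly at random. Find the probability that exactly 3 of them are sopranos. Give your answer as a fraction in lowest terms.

28/143

There are C(13,4) = 715 ways to choose 4 from 13.
Selections with exactly 3 sopranos: choose 3 of the 6 sopranos and 1 of the 7 altos, C(6,3)·C(7,1) = 20·7 = 140.
Probability = 140/715 = 28/143.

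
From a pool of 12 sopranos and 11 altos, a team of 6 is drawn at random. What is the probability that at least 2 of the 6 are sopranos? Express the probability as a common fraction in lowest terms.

Total selections: C(23,6) = 100947.
Count the complement (fewer than 2 sopranos): C(12,0)·C(11,6) + C(12,1)·C(11,5) = 462 + 5544 = 6006.
Probability = 1 − 6006/100947 = 94941/100947 = 411/437.

411/437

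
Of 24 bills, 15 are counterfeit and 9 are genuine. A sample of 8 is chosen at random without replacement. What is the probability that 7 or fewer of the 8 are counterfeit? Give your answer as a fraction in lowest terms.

7364/7429

There are C(24,8) = 735471 ways to choose the 8.
The complement is exactly 8 counterfeit: C(15,8)·C(9,0) = 6435.
Probability = 1 − 6435/735471 = 729036/735471 = 7364/7429.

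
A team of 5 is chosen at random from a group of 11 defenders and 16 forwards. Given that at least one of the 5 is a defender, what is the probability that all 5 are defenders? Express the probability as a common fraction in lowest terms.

7/1157

Work in counts. Selections with at least one defender: C(27,5) − C(16,5) = 80730 − 4368 = 76362.
Of those, selections where all 5 are defenders: C(11,5) = 462.
Conditional probability = 462/76362 = 7/1157.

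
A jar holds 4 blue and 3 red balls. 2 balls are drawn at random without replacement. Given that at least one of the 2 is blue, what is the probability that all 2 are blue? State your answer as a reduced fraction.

Work in counts. Selections with at least one blue: C(7,2) − C(3,2) = 21 − 3 = 18.
Of those, selections where all 2 are blue: C(4,2) = 6.
Conditional probability = 6/18 = 1/3.

1/3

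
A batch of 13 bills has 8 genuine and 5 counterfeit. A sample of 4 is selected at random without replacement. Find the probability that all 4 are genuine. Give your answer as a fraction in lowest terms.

There are C(13,4) = 715 possible selections.
Selections with all genuine: C(8,4) = 70.
Probability = 70/715 = 14/143.

14/143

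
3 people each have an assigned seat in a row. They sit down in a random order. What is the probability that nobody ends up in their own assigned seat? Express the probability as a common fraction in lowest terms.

1/3

There are 3! = 6 seatings.
By inclusion-exclusion, seatings with no fixed points: C(3,0)·3! − C(3,1)·2! + C(3,2)·1! − C(3,3)·0! = 2.
Probability = 2/6 = 1/3.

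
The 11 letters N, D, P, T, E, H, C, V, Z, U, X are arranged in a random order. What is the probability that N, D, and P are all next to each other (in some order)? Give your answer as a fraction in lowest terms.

There are 11! = 39916800 arrangements.
Treat the three as one block: 9! placements × 3! orders within the block = 362880·6 = 2177280.
Probability = 2177280/39916800 = 3/55.

3/55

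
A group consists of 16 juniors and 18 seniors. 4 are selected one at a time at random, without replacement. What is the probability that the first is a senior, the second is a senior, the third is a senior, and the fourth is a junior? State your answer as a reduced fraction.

Multiply the conditional probabilities at each draw: 18/34 · 17/33 · 16/32 · 16/31 = 78336/1113024 = 24/341.

24/341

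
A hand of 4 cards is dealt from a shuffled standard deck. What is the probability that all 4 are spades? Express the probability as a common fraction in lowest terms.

11/4165

There are C(52,4) = 270725 possible 4-card hands.
Hands that are all spades: C(13,4) = 715.
Probability = 715/270725 = 11/4165.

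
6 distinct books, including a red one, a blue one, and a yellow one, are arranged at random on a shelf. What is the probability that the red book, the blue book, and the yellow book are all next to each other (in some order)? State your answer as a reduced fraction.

1/5

There are 6! = 720 arrangements.
Treat the three as one block: 4! placements × 3! orders within the block = 24·6 = 144.
Probability = 144/720 = 1/5.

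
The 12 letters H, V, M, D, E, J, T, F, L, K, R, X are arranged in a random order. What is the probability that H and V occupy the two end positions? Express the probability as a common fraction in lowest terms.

There are 12! = 479001600 arrangements.
Place H and V at the ends in 2 ways, arrange the remaining 10 in 10! = 3628800 ways: 2·3628800 = 7257600.
Probability = 7257600/479001600 = 1/66.

1/66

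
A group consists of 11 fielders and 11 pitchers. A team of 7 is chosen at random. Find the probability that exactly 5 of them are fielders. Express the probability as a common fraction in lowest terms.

There are C(22,7) = 170544 ways to choose 7 from 22.
Selections with exactly 5 fielders: choose 5 of the 11 fielders and 2 of the 11 pitchers, C(11,5)·C(11,2) = 462·55 = 25410.
Probability = 25410/170544 = 385/2584.

385/2584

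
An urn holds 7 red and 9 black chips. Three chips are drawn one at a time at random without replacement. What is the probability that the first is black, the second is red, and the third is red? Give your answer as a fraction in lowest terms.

Multiply the conditional probabilities at each draw: 9/16 · 7/15 · 6/14 = 378/3360 = 9/80.

9/80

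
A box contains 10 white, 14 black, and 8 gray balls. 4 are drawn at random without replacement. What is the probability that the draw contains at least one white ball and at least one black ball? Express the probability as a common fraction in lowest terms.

5131/7192

There are C(32,4) = 35960 possible draws.
By inclusion-exclusion on the complements, draws missing all white or all black: C(22,4) + C(18,4) − C(8,4) = 7315 + 3060 − 70 = 10305.
So draws with at least one of each: 35960 − 10305 = 25655, probability 25655/35960 = 5131/7192.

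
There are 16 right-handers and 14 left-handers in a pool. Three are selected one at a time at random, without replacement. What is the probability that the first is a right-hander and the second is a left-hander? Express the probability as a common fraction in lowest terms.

112/435

Multiply the conditional probabilities at each draw: 16/30 · 14/29 = 224/870 = 112/435.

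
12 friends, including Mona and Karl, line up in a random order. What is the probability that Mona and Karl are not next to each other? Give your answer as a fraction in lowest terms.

5/6

There are 12! = 479001600 arrangements.
Arrangements with Mona and Karl adjacent: 2·11! = 79833600.
So not adjacent: 479001600 − 79833600 = 399168000, probability 399168000/479001600 = 5/6.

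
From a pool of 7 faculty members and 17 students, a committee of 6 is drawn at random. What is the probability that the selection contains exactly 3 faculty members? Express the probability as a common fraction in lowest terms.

850/4807

The sample space is all 6-subsets of the 24: C(24,6) = 134596.
Selections with exactly 3 faculty members: choose 3 of the 7 faculty members and 3 of the 17 students, C(7,3)·C(17,3) = 35·680 = 23800.
Probability = 23800/134596 = 850/4807.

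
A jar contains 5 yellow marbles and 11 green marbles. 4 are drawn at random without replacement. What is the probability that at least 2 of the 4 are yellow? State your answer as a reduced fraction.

There are C(16,4) = 1820 ways to choose the 4.
Count the complement (fewer than 2 yellow): C(5,0)·C(11,4) + C(5,1)·C(11,3) = 330 + 825 = 1155.
Probability = 1 − 1155/1820 = 665/1820 = 19/52.

19/52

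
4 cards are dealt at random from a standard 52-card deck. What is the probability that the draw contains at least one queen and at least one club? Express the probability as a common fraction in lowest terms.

There are C(52,4) = 270725 possible draws.
By inclusion-exclusion on the complements, draws missing all queens or all clubs: C(48,4) + C(39,4) − C(36,4) = 194580 + 82251 − 58905 = 217926.
So draws with at least one of each: 270725 − 217926 = 52799, probability 52799/270725.

52799/270725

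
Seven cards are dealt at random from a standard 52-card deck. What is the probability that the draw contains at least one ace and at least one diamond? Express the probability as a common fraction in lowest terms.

53122231/133784560

There are C(52,7) = 133784560 possible draws.
By inclusion-exclusion on the complements, draws missing all aces or all diamonds: C(48,7) + C(39,7) − C(36,7) = 73629072 + 15380937 − 8347680 = 80662329.
So draws with at least one of each: 133784560 − 80662329 = 53122231, probability 53122231/133784560.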